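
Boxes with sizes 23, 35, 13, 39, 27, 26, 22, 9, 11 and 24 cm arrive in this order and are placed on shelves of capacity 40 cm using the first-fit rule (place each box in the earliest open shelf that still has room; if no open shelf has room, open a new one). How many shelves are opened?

  23 → shelf 1 (new)  [load 23/40]
  35 → shelf 2 (new)  [load 35/40]
  13 → shelf 1  [load 36/40]
  39 → shelf 3 (new)  [load 39/40]
  27 → shelf 4 (new)  [load 27/40]
  26 → shelf 5 (new)  [load 26/40]
  22 → shelf 6 (new)  [load 22/40]
  9 → shelf 4  [load 36/40]
  11 → shelf 5  [load 37/40]
  24 → shelf 7 (new)  [load 24/40]
7 shelves opened.

7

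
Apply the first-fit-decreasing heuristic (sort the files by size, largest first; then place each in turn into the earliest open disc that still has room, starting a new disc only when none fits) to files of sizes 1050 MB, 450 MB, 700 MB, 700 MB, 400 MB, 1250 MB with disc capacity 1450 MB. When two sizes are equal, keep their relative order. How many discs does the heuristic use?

4

Sorted descending: 1250, 1050, 700, 700, 450, 400.
  1250 → disc 1 (new)  [load 1250/1450]
  1050 → disc 2 (new)  [load 1050/1450]
  700 → disc 3 (new)  [load 700/1450]
  700 → disc 3  [load 1400/1450]
  450 → disc 4 (new)  [load 450/1450]
  400 → disc 2  [load 1450/1450]
4 discs opened.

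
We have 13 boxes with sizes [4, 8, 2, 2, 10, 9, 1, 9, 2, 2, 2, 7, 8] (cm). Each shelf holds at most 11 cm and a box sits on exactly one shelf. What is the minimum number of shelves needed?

Total = 10 + 9 + 9 + 8 + 8 + 7 + 4 + 2 + 2 + 2 + 2 + 2 + 1 = 66 cm.
Lower bound: ⌈66/11⌉ = 6 shelves.
A packing using 7 shelves:
  shelf 1: 10 + 1 = 11
  shelf 2: 9 + 2 = 11
  shelf 3: 9 + 2 = 11
  shelf 4: 8 + 2 = 10
  shelf 5: 8 + 2 = 10
  shelf 6: 7 + 4 = 11
  shelf 7: 2 = 2
No arrangement into 6 shelves stays within capacity, so 7 is optimal.

7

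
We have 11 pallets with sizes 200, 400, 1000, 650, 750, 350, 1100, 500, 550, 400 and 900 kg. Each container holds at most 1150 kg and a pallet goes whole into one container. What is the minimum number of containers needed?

Total = 1100 + 1000 + 900 + 750 + 650 + 550 + 500 + 400 + 400 + 350 + 200 = 6800 kg.
Lower bound: ⌈6800/1150⌉ = 6 containers.
A packing using 7 containers:
  container 1: 1100 = 1100
  container 2: 1000 = 1000
  container 3: 900 + 200 = 1100
  container 4: 750 + 400 = 1150
  container 5: 650 + 500 = 1150
  container 6: 550 + 400 = 950
  container 7: 350 = 350
No arrangement into 6 containers stays within capacity, so 7 is optimal.

7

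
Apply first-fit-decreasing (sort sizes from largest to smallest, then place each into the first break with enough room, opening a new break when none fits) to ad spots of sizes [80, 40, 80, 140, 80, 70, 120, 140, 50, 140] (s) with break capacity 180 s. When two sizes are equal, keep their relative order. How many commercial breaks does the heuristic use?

6

Sorted descending: 140, 140, 140, 120, 80, 80, 80, 70, 50, 40.
  140 → break 1 (new)  [load 140/180]
  140 → break 2 (new)  [load 140/180]
  140 → break 3 (new)  [load 140/180]
  120 → break 4 (new)  [load 120/180]
  80 → break 5 (new)  [load 80/180]
  80 → break 5  [load 160/180]
  80 → break 6 (new)  [load 80/180]
  70 → break 6  [load 150/180]
  50 → break 4  [load 170/180]
  40 → break 1  [load 180/180]
6 commercial breaks opened.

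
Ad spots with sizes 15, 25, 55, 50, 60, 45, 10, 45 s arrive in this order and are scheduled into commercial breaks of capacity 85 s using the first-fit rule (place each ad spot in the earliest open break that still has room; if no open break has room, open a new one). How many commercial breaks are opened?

5

  15 → break 1 (new)  [load 15/85]
  25 → break 1  [load 40/85]
  55 → break 2 (new)  [load 55/85]
  50 → break 3 (new)  [load 50/85]
  60 → break 4 (new)  [load 60/85]
  45 → break 1  [load 85/85]
  10 → break 2  [load 65/85]
  45 → break 5 (new)  [load 45/85]
5 commercial breaks opened.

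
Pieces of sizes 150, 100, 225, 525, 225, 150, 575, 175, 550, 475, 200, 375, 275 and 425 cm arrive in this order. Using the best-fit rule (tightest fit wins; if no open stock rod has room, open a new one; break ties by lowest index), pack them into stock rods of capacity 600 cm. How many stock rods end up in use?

9

  150 → stock rod 1 (new)  [load 150/600]
  100 → stock rod 1  [load 250/600]
  225 → stock rod 1  [load 475/600]
  525 → stock rod 2 (new)  [load 525/600]
  225 → stock rod 3 (new)  [load 225/600]
  150 → stock rod 3  [load 375/600]
  575 → stock rod 4 (new)  [load 575/600]
  175 → stock rod 3  [load 550/600]
  550 → stock rod 5 (new)  [load 550/600]
  475 → stock rod 6 (new)  [load 475/600]
  200 → stock rod 7 (new)  [load 200/600]
  375 → stock rod 7  [load 575/600]
  275 → stock rod 8 (new)  [load 275/600]
  425 → stock rod 9 (new)  [load 425/600]
9 stock rods opened.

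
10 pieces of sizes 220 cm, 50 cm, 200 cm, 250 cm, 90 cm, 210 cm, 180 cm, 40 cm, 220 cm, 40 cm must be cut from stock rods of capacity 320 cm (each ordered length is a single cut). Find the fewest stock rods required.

6

Total = 250 + 220 + 220 + 210 + 200 + 180 + 90 + 50 + 40 + 40 = 1500 cm.
Lower bound: ⌈1500/320⌉ = 5 stock rods.
Also, 6 pieces each exceed 160 cm, and no two of those can share a stock rod, so at least 6 stock rods are needed.
A packing using 6 stock rods:
  stock rod 1: 250 + 50 = 300
  stock rod 2: 220 + 90 = 310
  stock rod 3: 220 + 40 + 40 = 300
  stock rod 4: 210 = 210
  stock rod 5: 200 = 200
  stock rod 6: 180 = 180
This matches the lower bound, so 6 is optimal.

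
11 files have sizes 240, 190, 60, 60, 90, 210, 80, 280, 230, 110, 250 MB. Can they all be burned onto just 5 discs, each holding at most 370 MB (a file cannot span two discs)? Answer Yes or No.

Total = 1800 MB; ⌈1800/370⌉ = 5.
6 files each exceed half the capacity and cannot share a disc, forcing at least 6 discs.
At least 6 discs are required, but only 5 are allowed.

No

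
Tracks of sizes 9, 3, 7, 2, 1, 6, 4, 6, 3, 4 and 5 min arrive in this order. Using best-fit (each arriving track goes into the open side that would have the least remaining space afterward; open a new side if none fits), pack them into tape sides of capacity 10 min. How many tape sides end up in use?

6

  9 → side 1 (new)  [load 9/10]
  3 → side 2 (new)  [load 3/10]
  7 → side 2  [load 10/10]
  2 → side 3 (new)  [load 2/10]
  1 → side 1  [load 10/10]
  6 → side 3  [load 8/10]
  4 → side 4 (new)  [load 4/10]
  6 → side 4  [load 10/10]
  3 → side 5 (new)  [load 3/10]
  4 → side 5  [load 7/10]
  5 → side 6 (new)  [load 5/10]
6 tape sides opened.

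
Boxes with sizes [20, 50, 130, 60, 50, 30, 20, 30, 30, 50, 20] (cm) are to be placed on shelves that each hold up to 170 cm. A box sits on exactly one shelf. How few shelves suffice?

Total = 130 + 60 + 50 + 50 + 50 + 30 + 30 + 30 + 20 + 20 + 20 = 490 cm.
Lower bound: ⌈490/170⌉ = 3 shelves.
A packing using 3 shelves:
  shelf 1: 130 + 30 = 160
  shelf 2: 60 + 50 + 50 = 160
  shelf 3: 50 + 30 + 30 + 20 + 20 + 20 = 170
This matches the lower bound, so 3 is optimal.

3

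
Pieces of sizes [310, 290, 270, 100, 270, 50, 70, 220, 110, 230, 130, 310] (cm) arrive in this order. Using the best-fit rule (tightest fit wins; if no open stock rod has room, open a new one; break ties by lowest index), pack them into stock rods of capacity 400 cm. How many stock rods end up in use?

7

  310 → stock rod 1 (new)  [load 310/400]
  290 → stock rod 2 (new)  [load 290/400]
  270 → stock rod 3 (new)  [load 270/400]
  100 → stock rod 2  [load 390/400]
  270 → stock rod 4 (new)  [load 270/400]
  50 → stock rod 1  [load 360/400]
  70 → stock rod 3  [load 340/400]
  220 → stock rod 5 (new)  [load 220/400]
  110 → stock rod 4  [load 380/400]
  230 → stock rod 6 (new)  [load 230/400]
  130 → stock rod 6  [load 360/400]
  310 → stock rod 7 (new)  [load 310/400]
7 stock rods opened.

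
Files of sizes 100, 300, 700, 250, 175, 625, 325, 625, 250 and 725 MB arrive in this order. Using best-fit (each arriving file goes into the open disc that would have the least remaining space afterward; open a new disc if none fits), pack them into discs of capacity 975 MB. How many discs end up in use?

5

  100 → disc 1 (new)  [load 100/975]
  300 → disc 1  [load 400/975]
  700 → disc 2 (new)  [load 700/975]
  250 → disc 2  [load 950/975]
  175 → disc 1  [load 575/975]
  625 → disc 3 (new)  [load 625/975]
  325 → disc 3  [load 950/975]
  625 → disc 4 (new)  [load 625/975]
  250 → disc 4  [load 875/975]
  725 → disc 5 (new)  [load 725/975]
5 discs opened.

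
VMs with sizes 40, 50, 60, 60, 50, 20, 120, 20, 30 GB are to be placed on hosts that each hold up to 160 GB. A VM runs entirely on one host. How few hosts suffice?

3

Total = 120 + 60 + 60 + 50 + 50 + 40 + 30 + 20 + 20 = 450 GB.
Lower bound: ⌈450/160⌉ = 3 hosts.
A packing using 3 hosts:
  host 1: 120 + 40 = 160
  host 2: 60 + 60 + 30 = 150
  host 3: 50 + 50 + 20 + 20 = 140
This matches the lower bound, so 3 is optimal.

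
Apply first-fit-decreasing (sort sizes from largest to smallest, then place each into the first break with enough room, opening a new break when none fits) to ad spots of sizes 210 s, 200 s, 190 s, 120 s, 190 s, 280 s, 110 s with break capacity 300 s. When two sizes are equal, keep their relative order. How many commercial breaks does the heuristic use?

Sorted descending: 280, 210, 200, 190, 190, 120, 110.
  280 → break 1 (new)  [load 280/300]
  210 → break 2 (new)  [load 210/300]
  200 → break 3 (new)  [load 200/300]
  190 → break 4 (new)  [load 190/300]
  190 → break 5 (new)  [load 190/300]
  120 → break 6 (new)  [load 120/300]
  110 → break 4  [load 300/300]
6 commercial breaks opened.

6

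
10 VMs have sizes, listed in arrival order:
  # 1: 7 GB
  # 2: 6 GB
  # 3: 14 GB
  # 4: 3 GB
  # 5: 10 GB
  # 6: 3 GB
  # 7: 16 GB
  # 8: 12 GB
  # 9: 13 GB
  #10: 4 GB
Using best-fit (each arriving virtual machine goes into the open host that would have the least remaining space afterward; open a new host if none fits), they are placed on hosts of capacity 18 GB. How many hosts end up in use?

6

  7 → host 1 (new)  [load 7/18]
  6 → host 1  [load 13/18]
  14 → host 2 (new)  [load 14/18]
  3 → host 2  [load 17/18]
  10 → host 3 (new)  [load 10/18]
  3 → host 1  [load 16/18]
  16 → host 4 (new)  [load 16/18]
  12 → host 5 (new)  [load 12/18]
  13 → host 6 (new)  [load 13/18]
  4 → host 6  [load 17/18]
6 hosts opened.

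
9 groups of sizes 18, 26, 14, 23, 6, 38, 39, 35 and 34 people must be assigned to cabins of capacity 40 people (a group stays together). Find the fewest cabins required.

7

Total = 39 + 38 + 35 + 34 + 26 + 23 + 18 + 14 + 6 = 233 people.
Lower bound: ⌈233/40⌉ = 6 cabins.
A packing using 7 cabins:
  cabin 1: 39 = 39
  cabin 2: 38 = 38
  cabin 3: 35 = 35
  cabin 4: 34 + 6 = 40
  cabin 5: 26 + 14 = 40
  cabin 6: 23 = 23
  cabin 7: 18 = 18
No arrangement into 6 cabins stays within capacity, so 7 is optimal.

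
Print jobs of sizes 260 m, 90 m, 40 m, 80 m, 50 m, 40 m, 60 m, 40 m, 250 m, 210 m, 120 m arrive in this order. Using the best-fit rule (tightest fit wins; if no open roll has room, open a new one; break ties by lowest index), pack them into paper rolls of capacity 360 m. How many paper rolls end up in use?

4

  260 → roll 1 (new)  [load 260/360]
  90 → roll 1  [load 350/360]
  40 → roll 2 (new)  [load 40/360]
  80 → roll 2  [load 120/360]
  50 → roll 2  [load 170/360]
  40 → roll 2  [load 210/360]
  60 → roll 2  [load 270/360]
  40 → roll 2  [load 310/360]
  250 → roll 3 (new)  [load 250/360]
  210 → roll 4 (new)  [load 210/360]
  120 → roll 4  [load 330/360]
4 paper rolls opened.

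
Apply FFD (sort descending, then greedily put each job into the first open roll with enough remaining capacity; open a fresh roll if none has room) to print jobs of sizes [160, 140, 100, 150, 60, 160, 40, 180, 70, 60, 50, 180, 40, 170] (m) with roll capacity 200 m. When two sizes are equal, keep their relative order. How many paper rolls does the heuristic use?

9

Sorted descending: 180, 180, 170, 160, 160, 150, 140, 100, 70, 60, 60, 50, 40, 40.
  180 → roll 1 (new)  [load 180/200]
  180 → roll 2 (new)  [load 180/200]
  170 → roll 3 (new)  [load 170/200]
  160 → roll 4 (new)  [load 160/200]
  160 → roll 5 (new)  [load 160/200]
  150 → roll 6 (new)  [load 150/200]
  140 → roll 7 (new)  [load 140/200]
  100 → roll 8 (new)  [load 100/200]
  70 → roll 8  [load 170/200]
  60 → roll 7  [load 200/200]
  60 → roll 9 (new)  [load 60/200]
  50 → roll 6  [load 200/200]
  40 → roll 4  [load 200/200]
  40 → roll 5  [load 200/200]
9 paper rolls opened.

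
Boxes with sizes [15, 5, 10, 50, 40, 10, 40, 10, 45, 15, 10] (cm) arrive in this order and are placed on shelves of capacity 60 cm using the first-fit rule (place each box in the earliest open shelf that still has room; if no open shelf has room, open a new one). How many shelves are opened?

  15 → shelf 1 (new)  [load 15/60]
  5 → shelf 1  [load 20/60]
  10 → shelf 1  [load 30/60]
  50 → shelf 2 (new)  [load 50/60]
  40 → shelf 3 (new)  [load 40/60]
  10 → shelf 1  [load 40/60]
  40 → shelf 4 (new)  [load 40/60]
  10 → shelf 1  [load 50/60]
  45 → shelf 5 (new)  [load 45/60]
  15 → shelf 3  [load 55/60]
  10 → shelf 1  [load 60/60]
5 shelves opened.

5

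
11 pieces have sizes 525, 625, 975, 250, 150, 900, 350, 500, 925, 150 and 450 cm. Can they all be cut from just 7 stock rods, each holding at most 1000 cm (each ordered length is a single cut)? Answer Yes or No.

Yes

A valid assignment using 7 stock rods:
  stock rod 1: 975 = 975
  stock rod 2: 925 = 925
  stock rod 3: 900 = 900
  stock rod 4: 625 + 350 = 975
  stock rod 5: 525 + 450 = 975
  stock rod 6: 500 + 250 + 150 = 900
  stock rod 7: 150 = 150
Every load is within 1000 cm, so 7 stock rods suffice.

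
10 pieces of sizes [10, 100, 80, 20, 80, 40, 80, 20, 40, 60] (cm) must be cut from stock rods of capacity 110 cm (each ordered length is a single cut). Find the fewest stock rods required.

Total = 100 + 80 + 80 + 80 + 60 + 40 + 40 + 20 + 20 + 10 = 530 cm.
Lower bound: ⌈530/110⌉ = 5 stock rods.
A packing using 6 stock rods:
  stock rod 1: 100 + 10 = 110
  stock rod 2: 80 + 20 = 100
  stock rod 3: 80 + 20 = 100
  stock rod 4: 80 = 80
  stock rod 5: 60 + 40 = 100
  stock rod 6: 40 = 40
No arrangement into 5 stock rods stays within capacity, so 6 is optimal.

6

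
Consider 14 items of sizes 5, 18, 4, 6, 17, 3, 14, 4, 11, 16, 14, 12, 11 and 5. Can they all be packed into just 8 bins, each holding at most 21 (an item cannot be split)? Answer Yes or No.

Yes

A valid assignment using 8 bins:
  bin 1: 18 + 3 = 21
  bin 2: 17 + 4 = 21
  bin 3: 16 + 5 = 21
  bin 4: 14 + 6 = 20
  bin 5: 14 + 5 = 19
  bin 6: 12 + 4 = 16
  bin 7: 11 = 11
  bin 8: 11 = 11
Every load is within 21, so 8 bins suffice.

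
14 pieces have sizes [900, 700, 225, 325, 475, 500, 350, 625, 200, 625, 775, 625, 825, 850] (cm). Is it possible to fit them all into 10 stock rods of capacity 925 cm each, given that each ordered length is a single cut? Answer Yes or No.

Yes

A valid assignment using 10 stock rods:
  stock rod 1: 900 = 900
  stock rod 2: 850 = 850
  stock rod 3: 825 = 825
  stock rod 4: 775 = 775
  stock rod 5: 700 + 225 = 925
  stock rod 6: 625 + 200 = 825
  stock rod 7: 625 = 625
  stock rod 8: 625 = 625
  stock rod 9: 500 + 350 = 850
  stock rod 10: 475 + 325 = 800
Every load is within 925 cm, so 10 stock rods suffice.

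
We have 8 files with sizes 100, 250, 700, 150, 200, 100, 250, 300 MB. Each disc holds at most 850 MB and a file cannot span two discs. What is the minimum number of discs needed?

3

Total = 700 + 300 + 250 + 250 + 200 + 150 + 100 + 100 = 2050 MB.
Lower bound: ⌈2050/850⌉ = 3 discs.
A packing using 3 discs:
  disc 1: 700 + 150 = 850
  disc 2: 300 + 250 + 250 = 800
  disc 3: 200 + 100 + 100 = 400
This matches the lower bound, so 3 is optimal.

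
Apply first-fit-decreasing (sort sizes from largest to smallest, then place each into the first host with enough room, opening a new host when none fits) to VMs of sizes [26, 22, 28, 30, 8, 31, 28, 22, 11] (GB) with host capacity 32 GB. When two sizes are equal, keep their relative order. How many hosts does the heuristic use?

Sorted descending: 31, 30, 28, 28, 26, 22, 22, 11, 8.
  31 → host 1 (new)  [load 31/32]
  30 → host 2 (new)  [load 30/32]
  28 → host 3 (new)  [load 28/32]
  28 → host 4 (new)  [load 28/32]
  26 → host 5 (new)  [load 26/32]
  22 → host 6 (new)  [load 22/32]
  22 → host 7 (new)  [load 22/32]
  11 → host 8 (new)  [load 11/32]
  8 → host 6  [load 30/32]
8 hosts opened.

8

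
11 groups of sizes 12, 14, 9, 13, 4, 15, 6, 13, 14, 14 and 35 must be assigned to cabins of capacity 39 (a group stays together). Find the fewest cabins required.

Total = 35 + 15 + 14 + 14 + 14 + 13 + 13 + 12 + 9 + 6 + 4 = 149.
Lower bound: ⌈149/39⌉ = 4 cabins.
A packing using 4 cabins:
  cabin 1: 35 + 4 = 39
  cabin 2: 15 + 14 + 9 = 38
  cabin 3: 14 + 14 + 6 = 34
  cabin 4: 13 + 13 + 12 = 38
This matches the lower bound, so 4 is optimal.

4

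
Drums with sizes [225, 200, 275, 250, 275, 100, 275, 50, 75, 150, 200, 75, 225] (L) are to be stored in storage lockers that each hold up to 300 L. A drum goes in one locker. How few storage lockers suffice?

Total = 275 + 275 + 275 + 250 + 225 + 225 + 200 + 200 + 150 + 100 + 75 + 75 + 50 = 2375 L.
Lower bound: ⌈2375/300⌉ = 8 storage lockers.
A packing using 9 storage lockers:
  locker 1: 275 = 275
  locker 2: 275 = 275
  locker 3: 275 = 275
  locker 4: 250 + 50 = 300
  locker 5: 225 + 75 = 300
  locker 6: 225 + 75 = 300
  locker 7: 200 + 100 = 300
  locker 8: 200 = 200
  locker 9: 150 = 150
No arrangement into 8 storage lockers stays within capacity, so 9 is optimal.

9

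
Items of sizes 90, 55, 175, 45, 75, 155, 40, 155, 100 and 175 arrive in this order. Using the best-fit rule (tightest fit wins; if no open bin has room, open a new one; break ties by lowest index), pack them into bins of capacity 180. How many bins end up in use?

7

  90 → bin 1 (new)  [load 90/180]
  55 → bin 1  [load 145/180]
  175 → bin 2 (new)  [load 175/180]
  45 → bin 3 (new)  [load 45/180]
  75 → bin 3  [load 120/180]
  155 → bin 4 (new)  [load 155/180]
  40 → bin 3  [load 160/180]
  155 → bin 5 (new)  [load 155/180]
  100 → bin 6 (new)  [load 100/180]
  175 → bin 7 (new)  [load 175/180]
7 bins opened.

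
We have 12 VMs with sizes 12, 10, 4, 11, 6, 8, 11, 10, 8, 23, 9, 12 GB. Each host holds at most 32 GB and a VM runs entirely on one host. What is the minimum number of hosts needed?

Total = 23 + 12 + 12 + 11 + 11 + 10 + 10 + 9 + 8 + 8 + 6 + 4 = 124 GB.
Lower bound: ⌈124/32⌉ = 4 hosts.
A packing using 4 hosts:
  host 1: 23 + 9 = 32
  host 2: 12 + 12 + 8 = 32
  host 3: 11 + 11 + 10 = 32
  host 4: 10 + 8 + 6 + 4 = 28
This matches the lower bound, so 4 is optimal.

4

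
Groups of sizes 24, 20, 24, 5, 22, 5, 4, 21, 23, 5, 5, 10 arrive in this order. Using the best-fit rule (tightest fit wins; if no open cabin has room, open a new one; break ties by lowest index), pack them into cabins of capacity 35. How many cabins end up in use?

6

  24 → cabin 1 (new)  [load 24/35]
  20 → cabin 2 (new)  [load 20/35]
  24 → cabin 3 (new)  [load 24/35]
  5 → cabin 1  [load 29/35]
  22 → cabin 4 (new)  [load 22/35]
  5 → cabin 1  [load 34/35]
  4 → cabin 3  [load 28/35]
  21 → cabin 5 (new)  [load 21/35]
  23 → cabin 6 (new)  [load 23/35]
  5 → cabin 3  [load 33/35]
  5 → cabin 6  [load 28/35]
  10 → cabin 4  [load 32/35]
6 cabins opened.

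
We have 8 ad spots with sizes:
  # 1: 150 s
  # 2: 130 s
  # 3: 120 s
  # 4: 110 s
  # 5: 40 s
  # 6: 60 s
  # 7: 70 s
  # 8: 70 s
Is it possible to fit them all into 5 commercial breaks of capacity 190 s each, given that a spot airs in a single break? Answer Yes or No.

Yes

A valid assignment using 4 commercial breaks:
  break 1: 150 + 40 = 190
  break 2: 130 + 60 = 190
  break 3: 120 + 70 = 190
  break 4: 110 + 70 = 180
That uses only 4 ≤ 5, so 5 commercial breaks are enough.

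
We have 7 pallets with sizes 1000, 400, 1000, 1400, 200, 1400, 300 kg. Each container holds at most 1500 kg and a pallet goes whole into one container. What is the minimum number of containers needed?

4

Total = 1400 + 1400 + 1000 + 1000 + 400 + 300 + 200 = 5700 kg.
Lower bound: ⌈5700/1500⌉ = 4 containers.
A packing using 4 containers:
  container 1: 1400 = 1400
  container 2: 1400 = 1400
  container 3: 1000 + 400 = 1400
  container 4: 1000 + 300 + 200 = 1500
This matches the lower bound, so 4 is optimal.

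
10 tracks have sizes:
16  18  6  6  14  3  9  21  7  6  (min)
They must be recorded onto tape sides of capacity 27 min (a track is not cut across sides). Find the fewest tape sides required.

Total = 21 + 18 + 16 + 14 + 9 + 7 + 6 + 6 + 6 + 3 = 106 min.
Lower bound: ⌈106/27⌉ = 4 tape sides.
A packing using 4 tape sides:
  side 1: 21 + 6 = 27
  side 2: 18 + 9 = 27
  side 3: 16 + 7 + 3 = 26
  side 4: 14 + 6 + 6 = 26
This matches the lower bound, so 4 is optimal.

4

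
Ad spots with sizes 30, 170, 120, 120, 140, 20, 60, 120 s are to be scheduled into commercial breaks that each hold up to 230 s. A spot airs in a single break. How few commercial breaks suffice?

Total = 170 + 140 + 120 + 120 + 120 + 60 + 30 + 20 = 780 s.
Lower bound: ⌈780/230⌉ = 4 commercial breaks.
Also, 5 ad spots each exceed 115 s, and no two of those can share a break, so at least 5 commercial breaks are needed.
A packing using 5 commercial breaks:
  break 1: 170 + 60 = 230
  break 2: 140 + 30 + 20 = 190
  break 3: 120 = 120
  break 4: 120 = 120
  break 5: 120 = 120
This matches the lower bound, so 5 is optimal.

5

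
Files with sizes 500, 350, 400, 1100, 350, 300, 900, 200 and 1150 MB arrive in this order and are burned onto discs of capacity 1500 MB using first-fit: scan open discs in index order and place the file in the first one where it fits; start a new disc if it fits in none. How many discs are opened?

4

  500 → disc 1 (new)  [load 500/1500]
  350 → disc 1  [load 850/1500]
  400 → disc 1  [load 1250/1500]
  1100 → disc 2 (new)  [load 1100/1500]
  350 → disc 2  [load 1450/1500]
  300 → disc 3 (new)  [load 300/1500]
  900 → disc 3  [load 1200/1500]
  200 → disc 1  [load 1450/1500]
  1150 → disc 4 (new)  [load 1150/1500]
4 discs opened.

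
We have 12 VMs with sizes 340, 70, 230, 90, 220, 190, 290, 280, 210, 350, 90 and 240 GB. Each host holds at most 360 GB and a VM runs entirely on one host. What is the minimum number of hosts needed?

Total = 350 + 340 + 290 + 280 + 240 + 230 + 220 + 210 + 190 + 90 + 90 + 70 = 2600 GB.
Lower bound: ⌈2600/360⌉ = 8 hosts.
Also, 9 VMs each exceed 180 GB, and no two of those can share a host, so at least 9 hosts are needed.
A packing using 9 hosts:
  host 1: 350 = 350
  host 2: 340 = 340
  host 3: 290 + 70 = 360
  host 4: 280 = 280
  host 5: 240 + 90 = 330
  host 6: 230 + 90 = 320
  host 7: 220 = 220
  host 8: 210 = 210
  host 9: 190 = 190
This matches the lower bound, so 9 is optimal.

9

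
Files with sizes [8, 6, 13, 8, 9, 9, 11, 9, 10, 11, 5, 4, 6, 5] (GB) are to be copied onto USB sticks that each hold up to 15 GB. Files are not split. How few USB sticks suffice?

Total = 13 + 11 + 11 + 10 + 9 + 9 + 9 + 8 + 8 + 6 + 6 + 5 + 5 + 4 = 114 GB.
Lower bound: ⌈114/15⌉ = 8 USB sticks.
Also, 9 files each exceed 15/2 GB, and no two of those can share a USB stick, so at least 9 USB sticks are needed.
A packing using 9 USB sticks:
  USB stick 1: 13 = 13
  USB stick 2: 11 + 4 = 15
  USB stick 3: 11 = 11
  USB stick 4: 10 + 5 = 15
  USB stick 5: 9 + 6 = 15
  USB stick 6: 9 + 6 = 15
  USB stick 7: 9 + 5 = 14
  USB stick 8: 8 = 8
  USB stick 9: 8 = 8
This matches the lower bound, so 9 is optimal.

9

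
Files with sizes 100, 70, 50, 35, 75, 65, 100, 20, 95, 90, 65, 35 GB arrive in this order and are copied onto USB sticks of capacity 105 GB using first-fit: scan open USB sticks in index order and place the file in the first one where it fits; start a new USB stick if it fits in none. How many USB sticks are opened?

9

  100 → USB stick 1 (new)  [load 100/105]
  70 → USB stick 2 (new)  [load 70/105]
  50 → USB stick 3 (new)  [load 50/105]
  35 → USB stick 2  [load 105/105]
  75 → USB stick 4 (new)  [load 75/105]
  65 → USB stick 5 (new)  [load 65/105]
  100 → USB stick 6 (new)  [load 100/105]
  20 → USB stick 3  [load 70/105]
  95 → USB stick 7 (new)  [load 95/105]
  90 → USB stick 8 (new)  [load 90/105]
  65 → USB stick 9 (new)  [load 65/105]
  35 → USB stick 3  [load 105/105]
9 USB sticks opened.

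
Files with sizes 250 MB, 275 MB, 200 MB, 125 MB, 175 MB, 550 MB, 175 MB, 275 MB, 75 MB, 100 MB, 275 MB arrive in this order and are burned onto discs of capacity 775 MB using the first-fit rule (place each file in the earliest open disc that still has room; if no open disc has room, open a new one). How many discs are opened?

4

  250 → disc 1 (new)  [load 250/775]
  275 → disc 1  [load 525/775]
  200 → disc 1  [load 725/775]
  125 → disc 2 (new)  [load 125/775]
  175 → disc 2  [load 300/775]
  550 → disc 3 (new)  [load 550/775]
  175 → disc 2  [load 475/775]
  275 → disc 2  [load 750/775]
  75 → disc 3  [load 625/775]
  100 → disc 3  [load 725/775]
  275 → disc 4 (new)  [load 275/775]
4 discs opened.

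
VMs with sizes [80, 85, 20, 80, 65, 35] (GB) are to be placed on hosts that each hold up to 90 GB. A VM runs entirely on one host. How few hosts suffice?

5

Total = 85 + 80 + 80 + 65 + 35 + 20 = 365 GB.
Lower bound: ⌈365/90⌉ = 5 hosts.
A packing using 5 hosts:
  host 1: 85 = 85
  host 2: 80 = 80
  host 3: 80 = 80
  host 4: 65 + 20 = 85
  host 5: 35 = 35
This matches the lower bound, so 5 is optimal.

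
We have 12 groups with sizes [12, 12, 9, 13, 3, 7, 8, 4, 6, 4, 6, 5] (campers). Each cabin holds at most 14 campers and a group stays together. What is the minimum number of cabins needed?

7

Total = 13 + 12 + 12 + 9 + 8 + 7 + 6 + 6 + 5 + 4 + 4 + 3 = 89 campers.
Lower bound: ⌈89/14⌉ = 7 cabins.
A packing using 7 cabins:
  cabin 1: 13 = 13
  cabin 2: 12 = 12
  cabin 3: 12 = 12
  cabin 4: 9 + 5 = 14
  cabin 5: 8 + 6 = 14
  cabin 6: 7 + 6 = 13
  cabin 7: 4 + 4 + 3 = 11
This matches the lower bound, so 7 is optimal.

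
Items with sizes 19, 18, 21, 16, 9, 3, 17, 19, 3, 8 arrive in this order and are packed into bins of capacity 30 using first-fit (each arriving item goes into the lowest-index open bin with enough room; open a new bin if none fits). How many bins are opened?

  19 → bin 1 (new)  [load 19/30]
  18 → bin 2 (new)  [load 18/30]
  21 → bin 3 (new)  [load 21/30]
  16 → bin 4 (new)  [load 16/30]
  9 → bin 1  [load 28/30]
  3 → bin 2  [load 21/30]
  17 → bin 5 (new)  [load 17/30]
  19 → bin 6 (new)  [load 19/30]
  3 → bin 2  [load 24/30]
  8 → bin 3  [load 29/30]
6 bins opened.

6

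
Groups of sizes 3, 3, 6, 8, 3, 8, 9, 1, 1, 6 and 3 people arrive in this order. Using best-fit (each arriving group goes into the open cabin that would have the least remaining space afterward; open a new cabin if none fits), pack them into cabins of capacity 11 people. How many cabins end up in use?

6

  3 → cabin 1 (new)  [load 3/11]
  3 → cabin 1  [load 6/11]
  6 → cabin 2 (new)  [load 6/11]
  8 → cabin 3 (new)  [load 8/11]
  3 → cabin 3  [load 11/11]
  8 → cabin 4 (new)  [load 8/11]
  9 → cabin 5 (new)  [load 9/11]
  1 → cabin 5  [load 10/11]
  1 → cabin 5  [load 11/11]
  6 → cabin 6 (new)  [load 6/11]
  3 → cabin 4  [load 11/11]
6 cabins opened.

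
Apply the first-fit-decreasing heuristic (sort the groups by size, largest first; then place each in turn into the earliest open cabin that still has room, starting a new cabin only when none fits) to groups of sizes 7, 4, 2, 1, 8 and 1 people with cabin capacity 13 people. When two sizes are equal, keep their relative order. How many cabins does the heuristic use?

2

Sorted descending: 8, 7, 4, 2, 1, 1.
  8 → cabin 1 (new)  [load 8/13]
  7 → cabin 2 (new)  [load 7/13]
  4 → cabin 1  [load 12/13]
  2 → cabin 2  [load 9/13]
  1 → cabin 1  [load 13/13]
  1 → cabin 2  [load 10/13]
2 cabins opened.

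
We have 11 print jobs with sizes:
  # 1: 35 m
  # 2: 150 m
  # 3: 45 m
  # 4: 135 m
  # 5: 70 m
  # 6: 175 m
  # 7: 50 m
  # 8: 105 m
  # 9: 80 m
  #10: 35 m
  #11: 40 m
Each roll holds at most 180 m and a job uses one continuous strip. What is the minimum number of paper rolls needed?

6

Total = 175 + 150 + 135 + 105 + 80 + 70 + 50 + 45 + 40 + 35 + 35 = 920 m.
Lower bound: ⌈920/180⌉ = 6 paper rolls.
A packing using 6 paper rolls:
  roll 1: 175 = 175
  roll 2: 150 = 150
  roll 3: 135 + 45 = 180
  roll 4: 105 + 70 = 175
  roll 5: 80 + 50 + 40 = 170
  roll 6: 35 + 35 = 70
This matches the lower bound, so 6 is optimal.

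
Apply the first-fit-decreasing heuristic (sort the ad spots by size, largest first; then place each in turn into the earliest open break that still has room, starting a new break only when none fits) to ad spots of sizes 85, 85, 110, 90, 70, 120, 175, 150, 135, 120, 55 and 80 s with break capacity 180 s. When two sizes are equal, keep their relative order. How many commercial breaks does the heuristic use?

Sorted descending: 175, 150, 135, 120, 120, 110, 90, 85, 85, 80, 70, 55.
  175 → break 1 (new)  [load 175/180]
  150 → break 2 (new)  [load 150/180]
  135 → break 3 (new)  [load 135/180]
  120 → break 4 (new)  [load 120/180]
  120 → break 5 (new)  [load 120/180]
  110 → break 6 (new)  [load 110/180]
  90 → break 7 (new)  [load 90/180]
  85 → break 7  [load 175/180]
  85 → break 8 (new)  [load 85/180]
  80 → break 8  [load 165/180]
  70 → break 6  [load 180/180]
  55 → break 4  [load 175/180]
8 commercial breaks opened.

8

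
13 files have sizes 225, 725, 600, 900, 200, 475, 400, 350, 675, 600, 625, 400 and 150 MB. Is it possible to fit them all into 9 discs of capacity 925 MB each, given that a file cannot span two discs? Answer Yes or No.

Yes

A valid assignment using 8 discs:
  disc 1: 900 = 900
  disc 2: 725 + 200 = 925
  disc 3: 675 + 225 = 900
  disc 4: 625 + 150 = 775
  disc 5: 600 = 600
  disc 6: 600 = 600
  disc 7: 475 + 400 = 875
  disc 8: 400 + 350 = 750
That uses only 8 ≤ 9, so 9 discs are enough.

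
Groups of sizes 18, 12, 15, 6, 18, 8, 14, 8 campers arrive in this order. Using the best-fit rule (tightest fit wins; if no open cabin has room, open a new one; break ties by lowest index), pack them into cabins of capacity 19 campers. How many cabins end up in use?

6

  18 → cabin 1 (new)  [load 18/19]
  12 → cabin 2 (new)  [load 12/19]
  15 → cabin 3 (new)  [load 15/19]
  6 → cabin 2  [load 18/19]
  18 → cabin 4 (new)  [load 18/19]
  8 → cabin 5 (new)  [load 8/19]
  14 → cabin 6 (new)  [load 14/19]
  8 → cabin 5  [load 16/19]
6 cabins opened.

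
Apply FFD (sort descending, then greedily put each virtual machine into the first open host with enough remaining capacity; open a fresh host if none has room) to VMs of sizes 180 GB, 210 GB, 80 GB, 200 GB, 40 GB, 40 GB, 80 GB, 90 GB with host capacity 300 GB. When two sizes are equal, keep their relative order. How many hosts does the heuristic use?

Sorted descending: 210, 200, 180, 90, 80, 80, 40, 40.
  210 → host 1 (new)  [load 210/300]
  200 → host 2 (new)  [load 200/300]
  180 → host 3 (new)  [load 180/300]
  90 → host 1  [load 300/300]
  80 → host 2  [load 280/300]
  80 → host 3  [load 260/300]
  40 → host 3  [load 300/300]
  40 → host 4 (new)  [load 40/300]
4 hosts opened.

4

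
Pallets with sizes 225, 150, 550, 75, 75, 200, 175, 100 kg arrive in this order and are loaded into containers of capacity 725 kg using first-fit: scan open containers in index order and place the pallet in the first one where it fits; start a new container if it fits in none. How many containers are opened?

  225 → container 1 (new)  [load 225/725]
  150 → container 1  [load 375/725]
  550 → container 2 (new)  [load 550/725]
  75 → container 1  [load 450/725]
  75 → container 1  [load 525/725]
  200 → container 1  [load 725/725]
  175 → container 2  [load 725/725]
  100 → container 3 (new)  [load 100/725]
3 containers opened.

3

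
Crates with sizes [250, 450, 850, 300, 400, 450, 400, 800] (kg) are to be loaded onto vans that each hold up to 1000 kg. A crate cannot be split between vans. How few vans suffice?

Total = 850 + 800 + 450 + 450 + 400 + 400 + 300 + 250 = 3900 kg.
Lower bound: ⌈3900/1000⌉ = 4 vans.
A packing using 5 vans:
  van 1: 850 = 850
  van 2: 800 = 800
  van 3: 450 + 450 = 900
  van 4: 400 + 400 = 800
  van 5: 300 + 250 = 550
No arrangement into 4 vans stays within capacity, so 5 is optimal.

5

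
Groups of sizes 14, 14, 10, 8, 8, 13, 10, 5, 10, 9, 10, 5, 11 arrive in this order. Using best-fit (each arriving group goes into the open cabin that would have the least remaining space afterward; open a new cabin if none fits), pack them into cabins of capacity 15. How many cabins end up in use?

11

  14 → cabin 1 (new)  [load 14/15]
  14 → cabin 2 (new)  [load 14/15]
  10 → cabin 3 (new)  [load 10/15]
  8 → cabin 4 (new)  [load 8/15]
  8 → cabin 5 (new)  [load 8/15]
  13 → cabin 6 (new)  [load 13/15]
  10 → cabin 7 (new)  [load 10/15]
  5 → cabin 3  [load 15/15]
  10 → cabin 8 (new)  [load 10/15]
  9 → cabin 9 (new)  [load 9/15]
  10 → cabin 10 (new)  [load 10/15]
  5 → cabin 7  [load 15/15]
  11 → cabin 11 (new)  [load 11/15]
11 cabins opened.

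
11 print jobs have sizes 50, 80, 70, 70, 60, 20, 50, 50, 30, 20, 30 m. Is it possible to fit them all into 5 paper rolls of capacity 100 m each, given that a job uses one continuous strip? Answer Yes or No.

No

Total = 530 m; ⌈530/100⌉ = 6.
At least 6 paper rolls are required, but only 5 are allowed.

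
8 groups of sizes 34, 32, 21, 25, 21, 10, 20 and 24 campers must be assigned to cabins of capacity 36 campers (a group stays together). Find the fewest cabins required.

Total = 34 + 32 + 25 + 24 + 21 + 21 + 20 + 10 = 187 campers.
Lower bound: ⌈187/36⌉ = 6 cabins.
Also, 7 groups each exceed 18 campers, and no two of those can share a cabin, so at least 7 cabins are needed.
A packing using 7 cabins:
  cabin 1: 34 = 34
  cabin 2: 32 = 32
  cabin 3: 25 + 10 = 35
  cabin 4: 24 = 24
  cabin 5: 21 = 21
  cabin 6: 21 = 21
  cabin 7: 20 = 20
This matches the lower bound, so 7 is optimal.

7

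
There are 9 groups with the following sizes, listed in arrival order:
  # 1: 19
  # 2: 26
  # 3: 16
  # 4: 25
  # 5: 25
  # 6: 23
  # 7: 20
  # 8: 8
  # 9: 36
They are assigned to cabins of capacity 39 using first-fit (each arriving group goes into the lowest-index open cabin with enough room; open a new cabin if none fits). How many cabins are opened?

7

  19 → cabin 1 (new)  [load 19/39]
  26 → cabin 2 (new)  [load 26/39]
  16 → cabin 1  [load 35/39]
  25 → cabin 3 (new)  [load 25/39]
  25 → cabin 4 (new)  [load 25/39]
  23 → cabin 5 (new)  [load 23/39]
  20 → cabin 6 (new)  [load 20/39]
  8 → cabin 2  [load 34/39]
  36 → cabin 7 (new)  [load 36/39]
7 cabins opened.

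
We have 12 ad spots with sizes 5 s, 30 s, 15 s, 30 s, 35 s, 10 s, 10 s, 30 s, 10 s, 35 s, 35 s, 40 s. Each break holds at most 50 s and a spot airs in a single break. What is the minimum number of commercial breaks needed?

Total = 40 + 35 + 35 + 35 + 30 + 30 + 30 + 15 + 10 + 10 + 10 + 5 = 285 s.
Lower bound: ⌈285/50⌉ = 6 commercial breaks.
Also, 7 ad spots each exceed 25 s, and no two of those can share a break, so at least 7 commercial breaks are needed.
A packing using 7 commercial breaks:
  break 1: 40 + 10 = 50
  break 2: 35 + 15 = 50
  break 3: 35 + 10 + 5 = 50
  break 4: 35 + 10 = 45
  break 5: 30 = 30
  break 6: 30 = 30
  break 7: 30 = 30
This matches the lower bound, so 7 is optimal.

7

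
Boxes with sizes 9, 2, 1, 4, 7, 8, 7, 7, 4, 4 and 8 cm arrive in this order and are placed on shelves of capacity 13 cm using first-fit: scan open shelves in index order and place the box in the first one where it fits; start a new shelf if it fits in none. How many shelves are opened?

6

  9 → shelf 1 (new)  [load 9/13]
  2 → shelf 1  [load 11/13]
  1 → shelf 1  [load 12/13]
  4 → shelf 2 (new)  [load 4/13]
  7 → shelf 2  [load 11/13]
  8 → shelf 3 (new)  [load 8/13]
  7 → shelf 4 (new)  [load 7/13]
  7 → shelf 5 (new)  [load 7/13]
  4 → shelf 3  [load 12/13]
  4 → shelf 4  [load 11/13]
  8 → shelf 6 (new)  [load 8/13]
6 shelves opened.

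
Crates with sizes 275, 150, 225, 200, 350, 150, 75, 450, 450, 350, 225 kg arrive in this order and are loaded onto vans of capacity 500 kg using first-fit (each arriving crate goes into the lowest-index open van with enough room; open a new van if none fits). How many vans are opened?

7

  275 → van 1 (new)  [load 275/500]
  150 → van 1  [load 425/500]
  225 → van 2 (new)  [load 225/500]
  200 → van 2  [load 425/500]
  350 → van 3 (new)  [load 350/500]
  150 → van 3  [load 500/500]
  75 → van 1  [load 500/500]
  450 → van 4 (new)  [load 450/500]
  450 → van 5 (new)  [load 450/500]
  350 → van 6 (new)  [load 350/500]
  225 → van 7 (new)  [load 225/500]
7 vans opened.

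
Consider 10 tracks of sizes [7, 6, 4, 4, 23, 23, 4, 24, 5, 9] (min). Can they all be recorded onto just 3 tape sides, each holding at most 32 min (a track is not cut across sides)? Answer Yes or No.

Total = 109 min; ⌈109/32⌉ = 4.
At least 4 tape sides are required, but only 3 are allowed.

No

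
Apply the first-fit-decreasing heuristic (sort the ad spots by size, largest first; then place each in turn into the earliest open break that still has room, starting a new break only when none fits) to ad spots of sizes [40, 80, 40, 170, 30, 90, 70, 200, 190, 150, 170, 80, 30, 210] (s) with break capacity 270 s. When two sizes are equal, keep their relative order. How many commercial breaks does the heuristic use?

Sorted descending: 210, 200, 190, 170, 170, 150, 90, 80, 80, 70, 40, 40, 30, 30.
  210 → break 1 (new)  [load 210/270]
  200 → break 2 (new)  [load 200/270]
  190 → break 3 (new)  [load 190/270]
  170 → break 4 (new)  [load 170/270]
  170 → break 5 (new)  [load 170/270]
  150 → break 6 (new)  [load 150/270]
  90 → break 4  [load 260/270]
  80 → break 3  [load 270/270]
  80 → break 5  [load 250/270]
  70 → break 2  [load 270/270]
  40 → break 1  [load 250/270]
  40 → break 6  [load 190/270]
  30 → break 6  [load 220/270]
  30 → break 6  [load 250/270]
6 commercial breaks opened.

6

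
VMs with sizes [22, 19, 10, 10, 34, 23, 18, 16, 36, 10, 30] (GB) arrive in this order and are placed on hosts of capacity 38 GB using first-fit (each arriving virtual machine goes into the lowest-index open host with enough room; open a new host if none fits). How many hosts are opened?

  22 → host 1 (new)  [load 22/38]
  19 → host 2 (new)  [load 19/38]
  10 → host 1  [load 32/38]
  10 → host 2  [load 29/38]
  34 → host 3 (new)  [load 34/38]
  23 → host 4 (new)  [load 23/38]
  18 → host 5 (new)  [load 18/38]
  16 → host 5  [load 34/38]
  36 → host 6 (new)  [load 36/38]
  10 → host 4  [load 33/38]
  30 → host 7 (new)  [load 30/38]
7 hosts opened.

7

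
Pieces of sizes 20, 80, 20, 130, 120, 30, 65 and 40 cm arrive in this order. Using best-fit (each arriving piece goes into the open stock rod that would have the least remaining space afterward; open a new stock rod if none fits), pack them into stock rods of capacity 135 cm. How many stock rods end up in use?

  20 → stock rod 1 (new)  [load 20/135]
  80 → stock rod 1  [load 100/135]
  20 → stock rod 1  [load 120/135]
  130 → stock rod 2 (new)  [load 130/135]
  120 → stock rod 3 (new)  [load 120/135]
  30 → stock rod 4 (new)  [load 30/135]
  65 → stock rod 4  [load 95/135]
  40 → stock rod 4  [load 135/135]
4 stock rods opened.

4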